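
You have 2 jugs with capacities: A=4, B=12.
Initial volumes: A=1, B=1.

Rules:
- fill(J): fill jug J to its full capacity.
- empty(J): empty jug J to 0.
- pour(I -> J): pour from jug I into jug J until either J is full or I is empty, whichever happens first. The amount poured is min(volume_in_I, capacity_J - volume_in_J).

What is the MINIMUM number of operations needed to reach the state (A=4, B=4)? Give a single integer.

BFS from (A=1, B=1). One shortest path:
  1. fill(A) -> (A=4 B=1)
  2. empty(B) -> (A=4 B=0)
  3. pour(A -> B) -> (A=0 B=4)
  4. fill(A) -> (A=4 B=4)
Reached target in 4 moves.

Answer: 4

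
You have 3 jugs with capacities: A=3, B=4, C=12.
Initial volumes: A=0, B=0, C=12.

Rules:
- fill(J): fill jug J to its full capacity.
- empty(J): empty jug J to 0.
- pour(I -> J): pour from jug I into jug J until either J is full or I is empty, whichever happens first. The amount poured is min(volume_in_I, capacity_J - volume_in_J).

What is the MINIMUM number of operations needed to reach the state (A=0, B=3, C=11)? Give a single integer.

Answer: 6

Derivation:
BFS from (A=0, B=0, C=12). One shortest path:
  1. fill(A) -> (A=3 B=0 C=12)
  2. pour(A -> B) -> (A=0 B=3 C=12)
  3. fill(A) -> (A=3 B=3 C=12)
  4. pour(C -> B) -> (A=3 B=4 C=11)
  5. empty(B) -> (A=3 B=0 C=11)
  6. pour(A -> B) -> (A=0 B=3 C=11)
Reached target in 6 moves.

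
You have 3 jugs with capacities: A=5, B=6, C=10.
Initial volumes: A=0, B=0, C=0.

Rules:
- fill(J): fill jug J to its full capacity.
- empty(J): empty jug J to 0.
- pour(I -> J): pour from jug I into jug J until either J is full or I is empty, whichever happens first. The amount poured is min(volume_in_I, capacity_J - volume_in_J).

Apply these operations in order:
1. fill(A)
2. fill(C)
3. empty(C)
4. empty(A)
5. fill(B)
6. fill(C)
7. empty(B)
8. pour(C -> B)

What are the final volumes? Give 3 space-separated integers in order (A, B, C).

Answer: 0 6 4

Derivation:
Step 1: fill(A) -> (A=5 B=0 C=0)
Step 2: fill(C) -> (A=5 B=0 C=10)
Step 3: empty(C) -> (A=5 B=0 C=0)
Step 4: empty(A) -> (A=0 B=0 C=0)
Step 5: fill(B) -> (A=0 B=6 C=0)
Step 6: fill(C) -> (A=0 B=6 C=10)
Step 7: empty(B) -> (A=0 B=0 C=10)
Step 8: pour(C -> B) -> (A=0 B=6 C=4)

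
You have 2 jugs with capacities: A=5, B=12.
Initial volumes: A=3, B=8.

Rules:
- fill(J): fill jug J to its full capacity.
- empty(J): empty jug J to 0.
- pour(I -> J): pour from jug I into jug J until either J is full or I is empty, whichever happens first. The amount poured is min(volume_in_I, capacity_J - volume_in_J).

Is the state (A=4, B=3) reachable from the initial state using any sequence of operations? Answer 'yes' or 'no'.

Answer: no

Derivation:
BFS explored all 35 reachable states.
Reachable set includes: (0,0), (0,1), (0,2), (0,3), (0,4), (0,5), (0,6), (0,7), (0,8), (0,9), (0,10), (0,11) ...
Target (A=4, B=3) not in reachable set → no.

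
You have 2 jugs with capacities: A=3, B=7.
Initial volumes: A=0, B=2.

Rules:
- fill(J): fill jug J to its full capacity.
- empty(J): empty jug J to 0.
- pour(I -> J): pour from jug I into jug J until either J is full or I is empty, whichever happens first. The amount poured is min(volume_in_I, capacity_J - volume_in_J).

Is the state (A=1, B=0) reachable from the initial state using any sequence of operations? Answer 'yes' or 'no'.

Answer: yes

Derivation:
BFS from (A=0, B=2):
  1. fill(A) -> (A=3 B=2)
  2. pour(A -> B) -> (A=0 B=5)
  3. fill(A) -> (A=3 B=5)
  4. pour(A -> B) -> (A=1 B=7)
  5. empty(B) -> (A=1 B=0)
Target reached → yes.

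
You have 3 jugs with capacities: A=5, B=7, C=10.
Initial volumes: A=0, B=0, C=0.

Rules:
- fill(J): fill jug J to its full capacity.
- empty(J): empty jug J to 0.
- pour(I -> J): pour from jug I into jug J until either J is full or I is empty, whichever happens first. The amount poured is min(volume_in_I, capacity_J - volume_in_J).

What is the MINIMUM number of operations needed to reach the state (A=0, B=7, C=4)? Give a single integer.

Answer: 7

Derivation:
BFS from (A=0, B=0, C=0). One shortest path:
  1. fill(B) -> (A=0 B=7 C=0)
  2. pour(B -> C) -> (A=0 B=0 C=7)
  3. fill(B) -> (A=0 B=7 C=7)
  4. pour(B -> C) -> (A=0 B=4 C=10)
  5. empty(C) -> (A=0 B=4 C=0)
  6. pour(B -> C) -> (A=0 B=0 C=4)
  7. fill(B) -> (A=0 B=7 C=4)
Reached target in 7 moves.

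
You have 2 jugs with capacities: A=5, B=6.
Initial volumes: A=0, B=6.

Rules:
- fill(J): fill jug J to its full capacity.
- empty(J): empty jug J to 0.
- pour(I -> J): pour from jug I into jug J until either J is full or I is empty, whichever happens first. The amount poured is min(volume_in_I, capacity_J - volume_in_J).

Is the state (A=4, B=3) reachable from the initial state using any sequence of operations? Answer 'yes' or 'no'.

BFS explored all 22 reachable states.
Reachable set includes: (0,0), (0,1), (0,2), (0,3), (0,4), (0,5), (0,6), (1,0), (1,6), (2,0), (2,6), (3,0) ...
Target (A=4, B=3) not in reachable set → no.

Answer: no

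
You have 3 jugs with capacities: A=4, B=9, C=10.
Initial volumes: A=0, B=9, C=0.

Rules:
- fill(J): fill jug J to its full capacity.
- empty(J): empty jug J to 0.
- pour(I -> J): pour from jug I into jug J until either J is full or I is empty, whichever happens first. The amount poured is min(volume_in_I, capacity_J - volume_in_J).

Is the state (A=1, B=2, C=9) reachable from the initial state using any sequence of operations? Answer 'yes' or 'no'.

BFS explored all 334 reachable states.
Reachable set includes: (0,0,0), (0,0,1), (0,0,2), (0,0,3), (0,0,4), (0,0,5), (0,0,6), (0,0,7), (0,0,8), (0,0,9), (0,0,10), (0,1,0) ...
Target (A=1, B=2, C=9) not in reachable set → no.

Answer: no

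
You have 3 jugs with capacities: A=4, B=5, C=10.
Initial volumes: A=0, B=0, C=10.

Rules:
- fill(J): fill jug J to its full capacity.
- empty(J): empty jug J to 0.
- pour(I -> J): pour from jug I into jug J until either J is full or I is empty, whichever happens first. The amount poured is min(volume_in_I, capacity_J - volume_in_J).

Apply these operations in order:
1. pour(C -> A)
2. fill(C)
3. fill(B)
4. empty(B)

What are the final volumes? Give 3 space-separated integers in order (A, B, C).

Step 1: pour(C -> A) -> (A=4 B=0 C=6)
Step 2: fill(C) -> (A=4 B=0 C=10)
Step 3: fill(B) -> (A=4 B=5 C=10)
Step 4: empty(B) -> (A=4 B=0 C=10)

Answer: 4 0 10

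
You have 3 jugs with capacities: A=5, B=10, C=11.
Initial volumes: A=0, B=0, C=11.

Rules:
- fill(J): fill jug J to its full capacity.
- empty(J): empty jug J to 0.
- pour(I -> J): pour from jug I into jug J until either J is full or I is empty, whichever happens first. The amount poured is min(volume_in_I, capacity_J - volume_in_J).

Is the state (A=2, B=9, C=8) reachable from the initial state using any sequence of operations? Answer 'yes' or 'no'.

BFS explored all 432 reachable states.
Reachable set includes: (0,0,0), (0,0,1), (0,0,2), (0,0,3), (0,0,4), (0,0,5), (0,0,6), (0,0,7), (0,0,8), (0,0,9), (0,0,10), (0,0,11) ...
Target (A=2, B=9, C=8) not in reachable set → no.

Answer: no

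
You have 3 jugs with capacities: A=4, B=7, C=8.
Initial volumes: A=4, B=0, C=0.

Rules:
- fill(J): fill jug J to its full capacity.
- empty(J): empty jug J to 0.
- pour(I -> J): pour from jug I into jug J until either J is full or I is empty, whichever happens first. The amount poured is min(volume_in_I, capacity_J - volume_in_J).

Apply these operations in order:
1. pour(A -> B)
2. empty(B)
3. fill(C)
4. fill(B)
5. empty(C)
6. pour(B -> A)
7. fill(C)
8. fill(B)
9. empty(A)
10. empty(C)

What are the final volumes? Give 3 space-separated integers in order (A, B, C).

Step 1: pour(A -> B) -> (A=0 B=4 C=0)
Step 2: empty(B) -> (A=0 B=0 C=0)
Step 3: fill(C) -> (A=0 B=0 C=8)
Step 4: fill(B) -> (A=0 B=7 C=8)
Step 5: empty(C) -> (A=0 B=7 C=0)
Step 6: pour(B -> A) -> (A=4 B=3 C=0)
Step 7: fill(C) -> (A=4 B=3 C=8)
Step 8: fill(B) -> (A=4 B=7 C=8)
Step 9: empty(A) -> (A=0 B=7 C=8)
Step 10: empty(C) -> (A=0 B=7 C=0)

Answer: 0 7 0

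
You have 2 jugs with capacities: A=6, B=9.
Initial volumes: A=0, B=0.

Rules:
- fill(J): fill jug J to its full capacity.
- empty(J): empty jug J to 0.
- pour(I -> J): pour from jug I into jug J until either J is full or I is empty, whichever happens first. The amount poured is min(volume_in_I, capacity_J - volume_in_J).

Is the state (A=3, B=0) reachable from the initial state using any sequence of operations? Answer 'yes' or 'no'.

BFS from (A=0, B=0):
  1. fill(B) -> (A=0 B=9)
  2. pour(B -> A) -> (A=6 B=3)
  3. empty(A) -> (A=0 B=3)
  4. pour(B -> A) -> (A=3 B=0)
Target reached → yes.

Answer: yes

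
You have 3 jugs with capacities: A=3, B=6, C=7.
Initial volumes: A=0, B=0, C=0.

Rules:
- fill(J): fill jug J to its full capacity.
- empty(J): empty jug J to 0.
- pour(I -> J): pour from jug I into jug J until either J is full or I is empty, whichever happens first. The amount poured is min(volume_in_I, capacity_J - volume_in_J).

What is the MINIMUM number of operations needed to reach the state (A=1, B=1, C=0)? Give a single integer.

Answer: 8

Derivation:
BFS from (A=0, B=0, C=0). One shortest path:
  1. fill(C) -> (A=0 B=0 C=7)
  2. pour(C -> B) -> (A=0 B=6 C=1)
  3. empty(B) -> (A=0 B=0 C=1)
  4. pour(C -> A) -> (A=1 B=0 C=0)
  5. fill(C) -> (A=1 B=0 C=7)
  6. pour(C -> B) -> (A=1 B=6 C=1)
  7. empty(B) -> (A=1 B=0 C=1)
  8. pour(C -> B) -> (A=1 B=1 C=0)
Reached target in 8 moves.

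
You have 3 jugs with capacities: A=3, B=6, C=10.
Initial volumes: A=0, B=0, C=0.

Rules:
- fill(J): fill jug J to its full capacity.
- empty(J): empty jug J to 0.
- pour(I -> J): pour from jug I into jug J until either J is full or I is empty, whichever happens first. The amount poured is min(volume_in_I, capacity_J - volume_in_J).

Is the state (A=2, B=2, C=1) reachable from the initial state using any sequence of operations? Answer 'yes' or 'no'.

Answer: no

Derivation:
BFS explored all 218 reachable states.
Reachable set includes: (0,0,0), (0,0,1), (0,0,2), (0,0,3), (0,0,4), (0,0,5), (0,0,6), (0,0,7), (0,0,8), (0,0,9), (0,0,10), (0,1,0) ...
Target (A=2, B=2, C=1) not in reachable set → no.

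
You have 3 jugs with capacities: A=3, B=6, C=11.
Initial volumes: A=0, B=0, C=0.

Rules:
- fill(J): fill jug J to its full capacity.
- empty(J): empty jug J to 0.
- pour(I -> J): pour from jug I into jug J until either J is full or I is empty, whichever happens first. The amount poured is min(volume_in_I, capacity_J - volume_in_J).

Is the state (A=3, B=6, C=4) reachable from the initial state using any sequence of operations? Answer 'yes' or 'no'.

BFS from (A=0, B=0, C=0):
  1. fill(A) -> (A=3 B=0 C=0)
  2. fill(C) -> (A=3 B=0 C=11)
  3. pour(C -> B) -> (A=3 B=6 C=5)
  4. empty(B) -> (A=3 B=0 C=5)
  5. pour(C -> B) -> (A=3 B=5 C=0)
  6. fill(C) -> (A=3 B=5 C=11)
  7. pour(C -> B) -> (A=3 B=6 C=10)
  8. empty(B) -> (A=3 B=0 C=10)
  9. pour(C -> B) -> (A=3 B=6 C=4)
Target reached → yes.

Answer: yes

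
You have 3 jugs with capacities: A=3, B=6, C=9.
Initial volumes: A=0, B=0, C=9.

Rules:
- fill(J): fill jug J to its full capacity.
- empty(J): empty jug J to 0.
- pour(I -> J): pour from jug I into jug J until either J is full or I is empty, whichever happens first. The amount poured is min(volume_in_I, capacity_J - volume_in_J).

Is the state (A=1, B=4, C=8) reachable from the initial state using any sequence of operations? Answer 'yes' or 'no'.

Answer: no

Derivation:
BFS explored all 24 reachable states.
Reachable set includes: (0,0,0), (0,0,3), (0,0,6), (0,0,9), (0,3,0), (0,3,3), (0,3,6), (0,3,9), (0,6,0), (0,6,3), (0,6,6), (0,6,9) ...
Target (A=1, B=4, C=8) not in reachable set → no.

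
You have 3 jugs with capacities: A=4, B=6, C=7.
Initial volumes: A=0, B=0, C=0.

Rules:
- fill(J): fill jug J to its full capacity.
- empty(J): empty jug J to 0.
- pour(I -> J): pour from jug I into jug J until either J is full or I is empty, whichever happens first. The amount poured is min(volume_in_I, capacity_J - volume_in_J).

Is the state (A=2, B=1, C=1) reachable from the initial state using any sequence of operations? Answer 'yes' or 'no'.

Answer: no

Derivation:
BFS explored all 190 reachable states.
Reachable set includes: (0,0,0), (0,0,1), (0,0,2), (0,0,3), (0,0,4), (0,0,5), (0,0,6), (0,0,7), (0,1,0), (0,1,1), (0,1,2), (0,1,3) ...
Target (A=2, B=1, C=1) not in reachable set → no.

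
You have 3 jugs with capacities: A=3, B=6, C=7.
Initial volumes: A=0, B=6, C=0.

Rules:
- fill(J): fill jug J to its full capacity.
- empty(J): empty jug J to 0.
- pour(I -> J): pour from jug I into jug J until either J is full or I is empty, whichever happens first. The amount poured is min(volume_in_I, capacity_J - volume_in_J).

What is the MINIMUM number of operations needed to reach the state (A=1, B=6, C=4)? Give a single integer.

BFS from (A=0, B=6, C=0). One shortest path:
  1. empty(B) -> (A=0 B=0 C=0)
  2. fill(C) -> (A=0 B=0 C=7)
  3. pour(C -> A) -> (A=3 B=0 C=4)
  4. empty(A) -> (A=0 B=0 C=4)
  5. pour(C -> B) -> (A=0 B=4 C=0)
  6. fill(C) -> (A=0 B=4 C=7)
  7. pour(C -> A) -> (A=3 B=4 C=4)
  8. pour(A -> B) -> (A=1 B=6 C=4)
Reached target in 8 moves.

Answer: 8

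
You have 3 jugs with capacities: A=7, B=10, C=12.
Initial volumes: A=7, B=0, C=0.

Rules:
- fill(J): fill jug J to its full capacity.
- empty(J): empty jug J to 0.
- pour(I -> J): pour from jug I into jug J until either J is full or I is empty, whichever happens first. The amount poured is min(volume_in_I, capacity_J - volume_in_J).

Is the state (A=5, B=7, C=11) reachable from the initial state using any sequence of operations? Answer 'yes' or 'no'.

BFS explored all 550 reachable states.
Reachable set includes: (0,0,0), (0,0,1), (0,0,2), (0,0,3), (0,0,4), (0,0,5), (0,0,6), (0,0,7), (0,0,8), (0,0,9), (0,0,10), (0,0,11) ...
Target (A=5, B=7, C=11) not in reachable set → no.

Answer: no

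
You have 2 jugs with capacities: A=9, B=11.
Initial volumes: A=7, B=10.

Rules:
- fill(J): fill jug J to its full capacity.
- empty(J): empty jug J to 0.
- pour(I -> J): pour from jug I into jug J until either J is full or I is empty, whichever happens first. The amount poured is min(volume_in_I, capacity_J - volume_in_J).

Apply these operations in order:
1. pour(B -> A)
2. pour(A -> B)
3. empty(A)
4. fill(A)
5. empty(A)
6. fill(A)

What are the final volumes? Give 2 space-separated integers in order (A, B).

Answer: 9 11

Derivation:
Step 1: pour(B -> A) -> (A=9 B=8)
Step 2: pour(A -> B) -> (A=6 B=11)
Step 3: empty(A) -> (A=0 B=11)
Step 4: fill(A) -> (A=9 B=11)
Step 5: empty(A) -> (A=0 B=11)
Step 6: fill(A) -> (A=9 B=11)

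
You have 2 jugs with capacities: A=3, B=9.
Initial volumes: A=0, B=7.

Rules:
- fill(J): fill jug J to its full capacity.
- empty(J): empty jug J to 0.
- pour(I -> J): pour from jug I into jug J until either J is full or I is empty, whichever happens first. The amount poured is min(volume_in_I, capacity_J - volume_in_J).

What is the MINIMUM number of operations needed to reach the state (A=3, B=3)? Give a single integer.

BFS from (A=0, B=7). One shortest path:
  1. fill(A) -> (A=3 B=7)
  2. empty(B) -> (A=3 B=0)
  3. pour(A -> B) -> (A=0 B=3)
  4. fill(A) -> (A=3 B=3)
Reached target in 4 moves.

Answer: 4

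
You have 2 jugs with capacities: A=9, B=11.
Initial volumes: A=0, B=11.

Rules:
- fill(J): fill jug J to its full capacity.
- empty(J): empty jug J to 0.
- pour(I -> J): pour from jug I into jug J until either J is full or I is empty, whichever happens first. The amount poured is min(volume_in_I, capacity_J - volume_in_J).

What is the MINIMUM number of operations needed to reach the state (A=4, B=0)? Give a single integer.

Answer: 7

Derivation:
BFS from (A=0, B=11). One shortest path:
  1. pour(B -> A) -> (A=9 B=2)
  2. empty(A) -> (A=0 B=2)
  3. pour(B -> A) -> (A=2 B=0)
  4. fill(B) -> (A=2 B=11)
  5. pour(B -> A) -> (A=9 B=4)
  6. empty(A) -> (A=0 B=4)
  7. pour(B -> A) -> (A=4 B=0)
Reached target in 7 moves.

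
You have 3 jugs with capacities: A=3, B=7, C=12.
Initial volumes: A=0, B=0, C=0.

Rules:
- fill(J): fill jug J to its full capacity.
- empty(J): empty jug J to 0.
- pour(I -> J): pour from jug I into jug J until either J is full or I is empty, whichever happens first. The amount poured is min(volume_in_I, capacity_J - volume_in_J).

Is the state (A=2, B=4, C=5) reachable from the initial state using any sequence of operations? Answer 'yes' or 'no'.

BFS explored all 284 reachable states.
Reachable set includes: (0,0,0), (0,0,1), (0,0,2), (0,0,3), (0,0,4), (0,0,5), (0,0,6), (0,0,7), (0,0,8), (0,0,9), (0,0,10), (0,0,11) ...
Target (A=2, B=4, C=5) not in reachable set → no.

Answer: no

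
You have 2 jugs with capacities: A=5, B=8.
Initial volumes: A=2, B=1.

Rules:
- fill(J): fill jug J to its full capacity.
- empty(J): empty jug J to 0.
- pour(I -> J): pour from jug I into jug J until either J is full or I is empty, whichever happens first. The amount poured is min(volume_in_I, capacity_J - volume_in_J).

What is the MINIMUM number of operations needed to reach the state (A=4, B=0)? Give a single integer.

Answer: 6

Derivation:
BFS from (A=2, B=1). One shortest path:
  1. empty(A) -> (A=0 B=1)
  2. pour(B -> A) -> (A=1 B=0)
  3. fill(B) -> (A=1 B=8)
  4. pour(B -> A) -> (A=5 B=4)
  5. empty(A) -> (A=0 B=4)
  6. pour(B -> A) -> (A=4 B=0)
Reached target in 6 moves.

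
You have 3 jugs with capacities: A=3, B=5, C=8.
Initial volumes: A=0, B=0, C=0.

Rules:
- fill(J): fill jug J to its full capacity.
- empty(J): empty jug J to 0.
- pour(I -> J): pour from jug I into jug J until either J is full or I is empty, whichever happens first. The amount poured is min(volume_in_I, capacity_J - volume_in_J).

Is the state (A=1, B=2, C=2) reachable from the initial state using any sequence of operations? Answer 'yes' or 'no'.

BFS explored all 160 reachable states.
Reachable set includes: (0,0,0), (0,0,1), (0,0,2), (0,0,3), (0,0,4), (0,0,5), (0,0,6), (0,0,7), (0,0,8), (0,1,0), (0,1,1), (0,1,2) ...
Target (A=1, B=2, C=2) not in reachable set → no.

Answer: no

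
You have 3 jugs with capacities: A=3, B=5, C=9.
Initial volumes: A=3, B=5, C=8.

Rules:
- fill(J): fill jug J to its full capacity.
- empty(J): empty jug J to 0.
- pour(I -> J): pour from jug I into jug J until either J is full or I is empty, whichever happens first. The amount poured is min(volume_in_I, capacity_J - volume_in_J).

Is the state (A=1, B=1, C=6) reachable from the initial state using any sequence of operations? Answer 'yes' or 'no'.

BFS explored all 176 reachable states.
Reachable set includes: (0,0,0), (0,0,1), (0,0,2), (0,0,3), (0,0,4), (0,0,5), (0,0,6), (0,0,7), (0,0,8), (0,0,9), (0,1,0), (0,1,1) ...
Target (A=1, B=1, C=6) not in reachable set → no.

Answer: no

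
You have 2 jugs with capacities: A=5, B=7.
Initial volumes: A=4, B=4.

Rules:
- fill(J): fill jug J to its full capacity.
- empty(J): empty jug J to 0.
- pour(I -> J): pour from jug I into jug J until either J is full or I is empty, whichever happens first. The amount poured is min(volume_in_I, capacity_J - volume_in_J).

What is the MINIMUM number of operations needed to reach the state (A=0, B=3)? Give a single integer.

BFS from (A=4, B=4). One shortest path:
  1. pour(B -> A) -> (A=5 B=3)
  2. empty(A) -> (A=0 B=3)
Reached target in 2 moves.

Answer: 2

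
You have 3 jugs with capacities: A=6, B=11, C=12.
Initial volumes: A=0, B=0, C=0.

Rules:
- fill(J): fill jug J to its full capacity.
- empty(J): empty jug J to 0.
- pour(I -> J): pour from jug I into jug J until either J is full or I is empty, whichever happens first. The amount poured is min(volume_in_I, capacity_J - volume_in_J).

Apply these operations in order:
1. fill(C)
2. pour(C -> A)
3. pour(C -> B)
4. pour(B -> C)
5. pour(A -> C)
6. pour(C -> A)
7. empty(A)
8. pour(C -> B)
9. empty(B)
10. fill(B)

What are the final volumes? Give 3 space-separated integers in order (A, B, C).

Step 1: fill(C) -> (A=0 B=0 C=12)
Step 2: pour(C -> A) -> (A=6 B=0 C=6)
Step 3: pour(C -> B) -> (A=6 B=6 C=0)
Step 4: pour(B -> C) -> (A=6 B=0 C=6)
Step 5: pour(A -> C) -> (A=0 B=0 C=12)
Step 6: pour(C -> A) -> (A=6 B=0 C=6)
Step 7: empty(A) -> (A=0 B=0 C=6)
Step 8: pour(C -> B) -> (A=0 B=6 C=0)
Step 9: empty(B) -> (A=0 B=0 C=0)
Step 10: fill(B) -> (A=0 B=11 C=0)

Answer: 0 11 0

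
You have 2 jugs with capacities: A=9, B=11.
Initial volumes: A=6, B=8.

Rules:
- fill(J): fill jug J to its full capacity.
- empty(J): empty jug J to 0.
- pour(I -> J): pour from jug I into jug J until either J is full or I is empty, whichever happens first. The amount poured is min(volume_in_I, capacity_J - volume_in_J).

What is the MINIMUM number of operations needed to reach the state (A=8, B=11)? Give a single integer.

BFS from (A=6, B=8). One shortest path:
  1. empty(A) -> (A=0 B=8)
  2. pour(B -> A) -> (A=8 B=0)
  3. fill(B) -> (A=8 B=11)
Reached target in 3 moves.

Answer: 3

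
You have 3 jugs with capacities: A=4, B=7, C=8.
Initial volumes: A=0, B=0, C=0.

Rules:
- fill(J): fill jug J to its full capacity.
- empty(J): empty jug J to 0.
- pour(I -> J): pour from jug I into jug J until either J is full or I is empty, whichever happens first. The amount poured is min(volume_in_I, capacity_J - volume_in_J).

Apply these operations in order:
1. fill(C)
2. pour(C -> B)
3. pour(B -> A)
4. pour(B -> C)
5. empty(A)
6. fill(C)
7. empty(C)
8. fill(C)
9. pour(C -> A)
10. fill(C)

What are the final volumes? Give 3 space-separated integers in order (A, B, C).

Answer: 4 0 8

Derivation:
Step 1: fill(C) -> (A=0 B=0 C=8)
Step 2: pour(C -> B) -> (A=0 B=7 C=1)
Step 3: pour(B -> A) -> (A=4 B=3 C=1)
Step 4: pour(B -> C) -> (A=4 B=0 C=4)
Step 5: empty(A) -> (A=0 B=0 C=4)
Step 6: fill(C) -> (A=0 B=0 C=8)
Step 7: empty(C) -> (A=0 B=0 C=0)
Step 8: fill(C) -> (A=0 B=0 C=8)
Step 9: pour(C -> A) -> (A=4 B=0 C=4)
Step 10: fill(C) -> (A=4 B=0 C=8)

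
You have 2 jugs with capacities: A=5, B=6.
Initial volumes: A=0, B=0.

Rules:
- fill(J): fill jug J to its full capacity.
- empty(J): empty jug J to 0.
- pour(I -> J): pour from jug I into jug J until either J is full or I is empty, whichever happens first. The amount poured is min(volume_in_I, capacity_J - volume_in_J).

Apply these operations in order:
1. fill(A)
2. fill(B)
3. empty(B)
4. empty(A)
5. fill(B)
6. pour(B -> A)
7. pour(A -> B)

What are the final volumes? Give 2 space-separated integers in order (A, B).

Step 1: fill(A) -> (A=5 B=0)
Step 2: fill(B) -> (A=5 B=6)
Step 3: empty(B) -> (A=5 B=0)
Step 4: empty(A) -> (A=0 B=0)
Step 5: fill(B) -> (A=0 B=6)
Step 6: pour(B -> A) -> (A=5 B=1)
Step 7: pour(A -> B) -> (A=0 B=6)

Answer: 0 6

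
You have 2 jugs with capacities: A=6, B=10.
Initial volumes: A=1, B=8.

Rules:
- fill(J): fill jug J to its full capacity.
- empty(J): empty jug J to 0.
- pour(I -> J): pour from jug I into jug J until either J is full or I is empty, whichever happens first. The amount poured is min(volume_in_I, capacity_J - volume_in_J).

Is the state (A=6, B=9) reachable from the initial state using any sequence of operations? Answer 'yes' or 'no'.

BFS from (A=1, B=8):
  1. pour(A -> B) -> (A=0 B=9)
  2. fill(A) -> (A=6 B=9)
Target reached → yes.

Answer: yes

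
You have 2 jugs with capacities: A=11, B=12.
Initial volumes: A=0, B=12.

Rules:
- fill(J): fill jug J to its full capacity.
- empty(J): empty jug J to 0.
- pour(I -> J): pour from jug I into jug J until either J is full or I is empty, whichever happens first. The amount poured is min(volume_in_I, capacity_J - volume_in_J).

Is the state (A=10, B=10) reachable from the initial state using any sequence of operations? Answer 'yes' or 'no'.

BFS explored all 46 reachable states.
Reachable set includes: (0,0), (0,1), (0,2), (0,3), (0,4), (0,5), (0,6), (0,7), (0,8), (0,9), (0,10), (0,11) ...
Target (A=10, B=10) not in reachable set → no.

Answer: no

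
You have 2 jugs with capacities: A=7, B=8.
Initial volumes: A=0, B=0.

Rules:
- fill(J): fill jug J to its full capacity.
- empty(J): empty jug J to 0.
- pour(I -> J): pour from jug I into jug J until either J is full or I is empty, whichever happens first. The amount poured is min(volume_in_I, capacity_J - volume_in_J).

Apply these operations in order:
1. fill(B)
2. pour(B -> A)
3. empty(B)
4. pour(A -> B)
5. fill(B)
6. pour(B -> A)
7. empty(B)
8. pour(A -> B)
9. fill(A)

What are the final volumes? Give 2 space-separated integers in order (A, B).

Answer: 7 7

Derivation:
Step 1: fill(B) -> (A=0 B=8)
Step 2: pour(B -> A) -> (A=7 B=1)
Step 3: empty(B) -> (A=7 B=0)
Step 4: pour(A -> B) -> (A=0 B=7)
Step 5: fill(B) -> (A=0 B=8)
Step 6: pour(B -> A) -> (A=7 B=1)
Step 7: empty(B) -> (A=7 B=0)
Step 8: pour(A -> B) -> (A=0 B=7)
Step 9: fill(A) -> (A=7 B=7)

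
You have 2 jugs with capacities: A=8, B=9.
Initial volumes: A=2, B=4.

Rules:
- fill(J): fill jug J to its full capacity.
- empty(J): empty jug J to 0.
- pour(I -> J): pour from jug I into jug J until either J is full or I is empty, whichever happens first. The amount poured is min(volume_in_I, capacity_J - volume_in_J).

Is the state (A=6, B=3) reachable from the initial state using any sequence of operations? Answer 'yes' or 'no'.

BFS explored all 35 reachable states.
Reachable set includes: (0,0), (0,1), (0,2), (0,3), (0,4), (0,5), (0,6), (0,7), (0,8), (0,9), (1,0), (1,9) ...
Target (A=6, B=3) not in reachable set → no.

Answer: no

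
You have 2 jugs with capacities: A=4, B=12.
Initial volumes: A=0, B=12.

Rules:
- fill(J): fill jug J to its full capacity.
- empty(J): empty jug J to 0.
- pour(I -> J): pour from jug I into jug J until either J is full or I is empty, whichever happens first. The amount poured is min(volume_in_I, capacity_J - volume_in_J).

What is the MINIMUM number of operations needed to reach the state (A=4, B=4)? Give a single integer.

BFS from (A=0, B=12). One shortest path:
  1. pour(B -> A) -> (A=4 B=8)
  2. empty(A) -> (A=0 B=8)
  3. pour(B -> A) -> (A=4 B=4)
Reached target in 3 moves.

Answer: 3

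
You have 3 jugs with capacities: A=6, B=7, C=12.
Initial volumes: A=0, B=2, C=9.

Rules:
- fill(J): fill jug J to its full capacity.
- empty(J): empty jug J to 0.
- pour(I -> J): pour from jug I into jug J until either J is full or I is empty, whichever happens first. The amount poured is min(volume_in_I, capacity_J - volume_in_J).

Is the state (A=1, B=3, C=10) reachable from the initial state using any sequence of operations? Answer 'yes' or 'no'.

BFS explored all 398 reachable states.
Reachable set includes: (0,0,0), (0,0,1), (0,0,2), (0,0,3), (0,0,4), (0,0,5), (0,0,6), (0,0,7), (0,0,8), (0,0,9), (0,0,10), (0,0,11) ...
Target (A=1, B=3, C=10) not in reachable set → no.

Answer: no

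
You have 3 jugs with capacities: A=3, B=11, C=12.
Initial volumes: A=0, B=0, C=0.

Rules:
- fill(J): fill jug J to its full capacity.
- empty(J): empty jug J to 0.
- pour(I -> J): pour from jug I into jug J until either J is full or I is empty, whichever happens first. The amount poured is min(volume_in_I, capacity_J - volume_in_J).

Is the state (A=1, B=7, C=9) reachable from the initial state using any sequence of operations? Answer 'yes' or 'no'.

BFS explored all 404 reachable states.
Reachable set includes: (0,0,0), (0,0,1), (0,0,2), (0,0,3), (0,0,4), (0,0,5), (0,0,6), (0,0,7), (0,0,8), (0,0,9), (0,0,10), (0,0,11) ...
Target (A=1, B=7, C=9) not in reachable set → no.

Answer: no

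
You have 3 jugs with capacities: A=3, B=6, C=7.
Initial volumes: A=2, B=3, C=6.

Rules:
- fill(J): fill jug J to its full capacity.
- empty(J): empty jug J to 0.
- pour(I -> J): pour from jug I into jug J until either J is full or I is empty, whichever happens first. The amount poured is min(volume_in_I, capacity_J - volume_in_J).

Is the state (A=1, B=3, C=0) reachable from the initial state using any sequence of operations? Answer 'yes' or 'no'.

BFS from (A=2, B=3, C=6):
  1. pour(A -> C) -> (A=1 B=3 C=7)
  2. empty(C) -> (A=1 B=3 C=0)
Target reached → yes.

Answer: yes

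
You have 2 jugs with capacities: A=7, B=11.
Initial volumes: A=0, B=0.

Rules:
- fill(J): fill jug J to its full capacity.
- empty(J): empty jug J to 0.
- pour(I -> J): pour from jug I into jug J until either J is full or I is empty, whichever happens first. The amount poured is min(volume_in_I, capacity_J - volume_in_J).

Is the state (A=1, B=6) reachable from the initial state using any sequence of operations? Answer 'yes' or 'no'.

Answer: no

Derivation:
BFS explored all 36 reachable states.
Reachable set includes: (0,0), (0,1), (0,2), (0,3), (0,4), (0,5), (0,6), (0,7), (0,8), (0,9), (0,10), (0,11) ...
Target (A=1, B=6) not in reachable set → no.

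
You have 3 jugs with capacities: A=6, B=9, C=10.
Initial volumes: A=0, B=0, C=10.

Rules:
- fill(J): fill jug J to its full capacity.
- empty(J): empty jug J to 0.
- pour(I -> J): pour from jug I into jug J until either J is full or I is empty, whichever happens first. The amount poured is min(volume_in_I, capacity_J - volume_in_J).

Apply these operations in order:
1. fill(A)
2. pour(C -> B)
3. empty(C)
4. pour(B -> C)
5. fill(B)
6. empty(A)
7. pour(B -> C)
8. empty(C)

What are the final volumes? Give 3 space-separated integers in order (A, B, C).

Step 1: fill(A) -> (A=6 B=0 C=10)
Step 2: pour(C -> B) -> (A=6 B=9 C=1)
Step 3: empty(C) -> (A=6 B=9 C=0)
Step 4: pour(B -> C) -> (A=6 B=0 C=9)
Step 5: fill(B) -> (A=6 B=9 C=9)
Step 6: empty(A) -> (A=0 B=9 C=9)
Step 7: pour(B -> C) -> (A=0 B=8 C=10)
Step 8: empty(C) -> (A=0 B=8 C=0)

Answer: 0 8 0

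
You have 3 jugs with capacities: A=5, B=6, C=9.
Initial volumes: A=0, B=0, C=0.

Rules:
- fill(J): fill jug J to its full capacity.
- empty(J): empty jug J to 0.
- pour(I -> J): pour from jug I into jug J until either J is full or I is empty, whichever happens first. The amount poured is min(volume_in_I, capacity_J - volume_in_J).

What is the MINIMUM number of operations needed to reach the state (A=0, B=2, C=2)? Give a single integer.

BFS from (A=0, B=0, C=0). One shortest path:
  1. fill(C) -> (A=0 B=0 C=9)
  2. pour(C -> B) -> (A=0 B=6 C=3)
  3. pour(B -> A) -> (A=5 B=1 C=3)
  4. pour(A -> C) -> (A=0 B=1 C=8)
  5. pour(B -> A) -> (A=1 B=0 C=8)
  6. pour(C -> B) -> (A=1 B=6 C=2)
  7. pour(B -> A) -> (A=5 B=2 C=2)
  8. empty(A) -> (A=0 B=2 C=2)
Reached target in 8 moves.

Answer: 8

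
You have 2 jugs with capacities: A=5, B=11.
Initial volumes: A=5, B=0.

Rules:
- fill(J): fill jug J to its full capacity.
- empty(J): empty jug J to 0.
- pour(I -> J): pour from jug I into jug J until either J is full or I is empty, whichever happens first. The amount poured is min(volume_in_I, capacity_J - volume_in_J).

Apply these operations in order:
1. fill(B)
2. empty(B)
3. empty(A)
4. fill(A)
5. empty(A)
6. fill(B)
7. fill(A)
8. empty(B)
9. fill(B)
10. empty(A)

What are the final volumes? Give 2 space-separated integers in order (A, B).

Step 1: fill(B) -> (A=5 B=11)
Step 2: empty(B) -> (A=5 B=0)
Step 3: empty(A) -> (A=0 B=0)
Step 4: fill(A) -> (A=5 B=0)
Step 5: empty(A) -> (A=0 B=0)
Step 6: fill(B) -> (A=0 B=11)
Step 7: fill(A) -> (A=5 B=11)
Step 8: empty(B) -> (A=5 B=0)
Step 9: fill(B) -> (A=5 B=11)
Step 10: empty(A) -> (A=0 B=11)

Answer: 0 11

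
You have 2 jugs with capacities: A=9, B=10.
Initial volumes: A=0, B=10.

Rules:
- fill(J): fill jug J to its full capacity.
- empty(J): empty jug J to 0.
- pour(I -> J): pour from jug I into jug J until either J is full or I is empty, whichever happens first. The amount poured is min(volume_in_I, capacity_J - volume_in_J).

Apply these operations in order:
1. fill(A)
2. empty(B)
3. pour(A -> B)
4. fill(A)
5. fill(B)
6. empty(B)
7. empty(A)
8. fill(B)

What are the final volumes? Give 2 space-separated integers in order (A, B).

Answer: 0 10

Derivation:
Step 1: fill(A) -> (A=9 B=10)
Step 2: empty(B) -> (A=9 B=0)
Step 3: pour(A -> B) -> (A=0 B=9)
Step 4: fill(A) -> (A=9 B=9)
Step 5: fill(B) -> (A=9 B=10)
Step 6: empty(B) -> (A=9 B=0)
Step 7: empty(A) -> (A=0 B=0)
Step 8: fill(B) -> (A=0 B=10)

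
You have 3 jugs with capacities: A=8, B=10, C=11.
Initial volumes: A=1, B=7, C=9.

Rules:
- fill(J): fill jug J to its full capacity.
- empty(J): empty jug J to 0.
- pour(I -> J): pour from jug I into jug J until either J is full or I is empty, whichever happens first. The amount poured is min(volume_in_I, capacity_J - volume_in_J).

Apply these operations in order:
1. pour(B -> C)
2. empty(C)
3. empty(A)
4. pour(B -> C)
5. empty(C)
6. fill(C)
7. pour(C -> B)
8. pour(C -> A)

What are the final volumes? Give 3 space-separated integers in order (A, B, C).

Step 1: pour(B -> C) -> (A=1 B=5 C=11)
Step 2: empty(C) -> (A=1 B=5 C=0)
Step 3: empty(A) -> (A=0 B=5 C=0)
Step 4: pour(B -> C) -> (A=0 B=0 C=5)
Step 5: empty(C) -> (A=0 B=0 C=0)
Step 6: fill(C) -> (A=0 B=0 C=11)
Step 7: pour(C -> B) -> (A=0 B=10 C=1)
Step 8: pour(C -> A) -> (A=1 B=10 C=0)

Answer: 1 10 0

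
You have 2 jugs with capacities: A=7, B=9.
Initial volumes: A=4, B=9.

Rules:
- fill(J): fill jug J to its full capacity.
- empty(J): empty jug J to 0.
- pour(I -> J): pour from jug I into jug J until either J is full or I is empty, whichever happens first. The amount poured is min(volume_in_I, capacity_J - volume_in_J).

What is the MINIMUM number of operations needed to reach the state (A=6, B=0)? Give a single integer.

Answer: 3

Derivation:
BFS from (A=4, B=9). One shortest path:
  1. pour(B -> A) -> (A=7 B=6)
  2. empty(A) -> (A=0 B=6)
  3. pour(B -> A) -> (A=6 B=0)
Reached target in 3 moves.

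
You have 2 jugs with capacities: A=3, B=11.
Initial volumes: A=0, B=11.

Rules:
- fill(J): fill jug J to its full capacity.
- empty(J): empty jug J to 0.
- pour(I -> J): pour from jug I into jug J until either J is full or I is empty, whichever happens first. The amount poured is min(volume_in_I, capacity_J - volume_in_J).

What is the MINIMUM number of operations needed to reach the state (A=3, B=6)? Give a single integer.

BFS from (A=0, B=11). One shortest path:
  1. fill(A) -> (A=3 B=11)
  2. empty(B) -> (A=3 B=0)
  3. pour(A -> B) -> (A=0 B=3)
  4. fill(A) -> (A=3 B=3)
  5. pour(A -> B) -> (A=0 B=6)
  6. fill(A) -> (A=3 B=6)
Reached target in 6 moves.

Answer: 6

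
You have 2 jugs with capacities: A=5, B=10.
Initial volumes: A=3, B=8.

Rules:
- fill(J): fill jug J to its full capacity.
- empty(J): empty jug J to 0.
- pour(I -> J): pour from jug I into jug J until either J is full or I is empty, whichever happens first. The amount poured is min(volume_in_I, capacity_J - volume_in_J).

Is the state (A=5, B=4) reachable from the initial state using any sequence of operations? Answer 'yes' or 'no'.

BFS explored all 19 reachable states.
Reachable set includes: (0,0), (0,1), (0,3), (0,5), (0,6), (0,8), (0,10), (1,0), (1,10), (3,0), (3,8), (3,10) ...
Target (A=5, B=4) not in reachable set → no.

Answer: no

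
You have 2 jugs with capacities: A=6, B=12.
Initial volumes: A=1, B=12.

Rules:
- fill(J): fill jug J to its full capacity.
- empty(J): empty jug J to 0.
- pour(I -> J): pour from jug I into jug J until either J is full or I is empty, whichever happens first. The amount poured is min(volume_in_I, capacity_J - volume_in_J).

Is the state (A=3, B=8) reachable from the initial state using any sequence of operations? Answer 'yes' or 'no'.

BFS explored all 12 reachable states.
Reachable set includes: (0,0), (0,1), (0,6), (0,7), (0,12), (1,0), (1,12), (6,0), (6,1), (6,6), (6,7), (6,12)
Target (A=3, B=8) not in reachable set → no.

Answer: no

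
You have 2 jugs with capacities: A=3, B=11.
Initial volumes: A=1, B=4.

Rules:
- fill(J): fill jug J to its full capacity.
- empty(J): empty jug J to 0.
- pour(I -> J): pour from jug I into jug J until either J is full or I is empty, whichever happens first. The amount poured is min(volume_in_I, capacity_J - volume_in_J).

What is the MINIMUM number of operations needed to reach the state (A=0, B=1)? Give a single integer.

BFS from (A=1, B=4). One shortest path:
  1. empty(B) -> (A=1 B=0)
  2. pour(A -> B) -> (A=0 B=1)
Reached target in 2 moves.

Answer: 2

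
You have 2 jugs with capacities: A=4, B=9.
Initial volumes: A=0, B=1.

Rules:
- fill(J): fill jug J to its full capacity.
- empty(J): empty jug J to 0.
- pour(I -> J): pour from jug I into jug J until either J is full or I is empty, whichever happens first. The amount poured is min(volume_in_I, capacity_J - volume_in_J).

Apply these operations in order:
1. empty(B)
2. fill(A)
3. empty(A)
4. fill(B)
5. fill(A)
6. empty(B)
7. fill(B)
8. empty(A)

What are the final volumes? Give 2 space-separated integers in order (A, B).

Step 1: empty(B) -> (A=0 B=0)
Step 2: fill(A) -> (A=4 B=0)
Step 3: empty(A) -> (A=0 B=0)
Step 4: fill(B) -> (A=0 B=9)
Step 5: fill(A) -> (A=4 B=9)
Step 6: empty(B) -> (A=4 B=0)
Step 7: fill(B) -> (A=4 B=9)
Step 8: empty(A) -> (A=0 B=9)

Answer: 0 9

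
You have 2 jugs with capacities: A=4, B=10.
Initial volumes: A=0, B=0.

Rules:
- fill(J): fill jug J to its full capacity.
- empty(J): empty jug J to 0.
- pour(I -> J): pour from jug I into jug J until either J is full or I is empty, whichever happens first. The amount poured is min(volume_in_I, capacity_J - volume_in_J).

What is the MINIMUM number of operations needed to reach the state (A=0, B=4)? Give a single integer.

Answer: 2

Derivation:
BFS from (A=0, B=0). One shortest path:
  1. fill(A) -> (A=4 B=0)
  2. pour(A -> B) -> (A=0 B=4)
Reached target in 2 moves.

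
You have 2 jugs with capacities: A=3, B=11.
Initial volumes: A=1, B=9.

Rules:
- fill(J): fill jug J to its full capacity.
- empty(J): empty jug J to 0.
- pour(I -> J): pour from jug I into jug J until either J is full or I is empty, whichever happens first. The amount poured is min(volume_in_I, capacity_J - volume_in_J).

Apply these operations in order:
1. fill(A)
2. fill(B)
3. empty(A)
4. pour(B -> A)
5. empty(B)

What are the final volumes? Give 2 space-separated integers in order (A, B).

Answer: 3 0

Derivation:
Step 1: fill(A) -> (A=3 B=9)
Step 2: fill(B) -> (A=3 B=11)
Step 3: empty(A) -> (A=0 B=11)
Step 4: pour(B -> A) -> (A=3 B=8)
Step 5: empty(B) -> (A=3 B=0)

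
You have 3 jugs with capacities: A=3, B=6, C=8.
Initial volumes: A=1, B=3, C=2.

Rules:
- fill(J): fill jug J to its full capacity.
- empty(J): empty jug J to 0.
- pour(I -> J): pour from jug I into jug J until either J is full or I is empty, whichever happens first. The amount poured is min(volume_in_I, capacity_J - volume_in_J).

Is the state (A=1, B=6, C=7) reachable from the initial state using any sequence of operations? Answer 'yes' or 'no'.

BFS from (A=1, B=3, C=2):
  1. pour(C -> B) -> (A=1 B=5 C=0)
  2. fill(C) -> (A=1 B=5 C=8)
  3. pour(C -> B) -> (A=1 B=6 C=7)
Target reached → yes.

Answer: yes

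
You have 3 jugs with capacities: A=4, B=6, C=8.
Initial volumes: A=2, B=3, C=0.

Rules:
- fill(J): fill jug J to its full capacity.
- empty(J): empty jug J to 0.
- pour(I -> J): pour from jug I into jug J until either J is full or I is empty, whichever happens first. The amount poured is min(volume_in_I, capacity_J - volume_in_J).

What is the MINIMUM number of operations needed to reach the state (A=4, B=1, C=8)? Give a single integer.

BFS from (A=2, B=3, C=0). One shortest path:
  1. fill(C) -> (A=2 B=3 C=8)
  2. pour(B -> A) -> (A=4 B=1 C=8)
Reached target in 2 moves.

Answer: 2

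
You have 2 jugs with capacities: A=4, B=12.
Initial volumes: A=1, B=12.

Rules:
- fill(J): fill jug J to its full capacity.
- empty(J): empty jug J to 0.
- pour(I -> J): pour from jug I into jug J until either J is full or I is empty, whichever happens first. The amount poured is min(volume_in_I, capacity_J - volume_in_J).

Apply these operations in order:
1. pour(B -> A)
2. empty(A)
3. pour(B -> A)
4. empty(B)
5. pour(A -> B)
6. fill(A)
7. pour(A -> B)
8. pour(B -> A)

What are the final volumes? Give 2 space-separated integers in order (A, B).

Step 1: pour(B -> A) -> (A=4 B=9)
Step 2: empty(A) -> (A=0 B=9)
Step 3: pour(B -> A) -> (A=4 B=5)
Step 4: empty(B) -> (A=4 B=0)
Step 5: pour(A -> B) -> (A=0 B=4)
Step 6: fill(A) -> (A=4 B=4)
Step 7: pour(A -> B) -> (A=0 B=8)
Step 8: pour(B -> A) -> (A=4 B=4)

Answer: 4 4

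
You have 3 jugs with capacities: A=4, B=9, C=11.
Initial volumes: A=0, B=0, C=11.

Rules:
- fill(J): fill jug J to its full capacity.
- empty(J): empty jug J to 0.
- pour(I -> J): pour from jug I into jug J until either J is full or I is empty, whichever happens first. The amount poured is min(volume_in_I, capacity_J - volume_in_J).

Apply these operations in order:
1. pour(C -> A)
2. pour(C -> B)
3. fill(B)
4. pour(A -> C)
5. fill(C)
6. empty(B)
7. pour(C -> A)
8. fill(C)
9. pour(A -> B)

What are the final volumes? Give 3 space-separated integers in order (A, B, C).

Step 1: pour(C -> A) -> (A=4 B=0 C=7)
Step 2: pour(C -> B) -> (A=4 B=7 C=0)
Step 3: fill(B) -> (A=4 B=9 C=0)
Step 4: pour(A -> C) -> (A=0 B=9 C=4)
Step 5: fill(C) -> (A=0 B=9 C=11)
Step 6: empty(B) -> (A=0 B=0 C=11)
Step 7: pour(C -> A) -> (A=4 B=0 C=7)
Step 8: fill(C) -> (A=4 B=0 C=11)
Step 9: pour(A -> B) -> (A=0 B=4 C=11)

Answer: 0 4 11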